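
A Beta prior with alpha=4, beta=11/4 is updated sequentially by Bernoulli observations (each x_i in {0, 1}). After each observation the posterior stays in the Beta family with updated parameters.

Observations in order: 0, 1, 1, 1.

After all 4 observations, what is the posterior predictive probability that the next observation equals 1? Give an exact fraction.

28/43

obs 1: x=0 → posterior Beta(4, 15/4)
obs 2: x=1 → posterior Beta(5, 15/4)
obs 3: x=1 → posterior Beta(6, 15/4)
obs 4: x=1 → posterior Beta(7, 15/4)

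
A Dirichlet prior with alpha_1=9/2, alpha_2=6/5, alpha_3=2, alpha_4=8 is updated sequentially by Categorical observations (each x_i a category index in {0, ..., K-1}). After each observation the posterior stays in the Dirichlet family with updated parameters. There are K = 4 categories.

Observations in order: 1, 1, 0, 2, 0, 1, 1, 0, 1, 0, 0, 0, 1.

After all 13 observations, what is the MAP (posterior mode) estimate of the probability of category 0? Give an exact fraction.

5/13

obs 1: x=1 → posterior Dirichlet(9/2, 11/5, 2, 8)
obs 2: x=1 → posterior Dirichlet(9/2, 16/5, 2, 8)
obs 3: x=0 → posterior Dirichlet(11/2, 16/5, 2, 8)
obs 4: x=2 → posterior Dirichlet(11/2, 16/5, 3, 8)
obs 5: x=0 → posterior Dirichlet(13/2, 16/5, 3, 8)
obs 6: x=1 → posterior Dirichlet(13/2, 21/5, 3, 8)
obs 7: x=1 → posterior Dirichlet(13/2, 26/5, 3, 8)
obs 8: x=0 → posterior Dirichlet(15/2, 26/5, 3, 8)
obs 9: x=1 → posterior Dirichlet(15/2, 31/5, 3, 8)
obs 10: x=0 → posterior Dirichlet(17/2, 31/5, 3, 8)
obs 11: x=0 → posterior Dirichlet(19/2, 31/5, 3, 8)
obs 12: x=0 → posterior Dirichlet(21/2, 31/5, 3, 8)
obs 13: x=1 → posterior Dirichlet(21/2, 36/5, 3, 8)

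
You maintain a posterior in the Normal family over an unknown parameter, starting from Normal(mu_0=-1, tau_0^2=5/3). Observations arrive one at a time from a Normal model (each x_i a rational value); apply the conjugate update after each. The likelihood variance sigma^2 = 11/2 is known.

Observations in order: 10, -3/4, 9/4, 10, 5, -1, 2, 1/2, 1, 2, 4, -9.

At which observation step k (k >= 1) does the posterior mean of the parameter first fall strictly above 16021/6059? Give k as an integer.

obs 1: x=10 → posterior Normal(67/43, 55/43)
obs 2: x=-3/4 → posterior Normal(119/106, 55/53)
obs 3: x=9/4 → posterior Normal(82/63, 55/63)
obs 4: x=10 → posterior Normal(182/73, 55/73)
obs 5: x=5 → posterior Normal(232/83, 55/83)
obs 6: x=-1 → posterior Normal(74/31, 55/93)
obs 7: x=2 → posterior Normal(242/103, 55/103)
obs 8: x=1/2 → posterior Normal(247/113, 55/113)
obs 9: x=1 → posterior Normal(257/123, 55/123)
obs 10: x=2 → posterior Normal(277/133, 55/133)
obs 11: x=4 → posterior Normal(317/143, 5/13)
obs 12: x=-9 → posterior Normal(227/153, 55/153)

k = 5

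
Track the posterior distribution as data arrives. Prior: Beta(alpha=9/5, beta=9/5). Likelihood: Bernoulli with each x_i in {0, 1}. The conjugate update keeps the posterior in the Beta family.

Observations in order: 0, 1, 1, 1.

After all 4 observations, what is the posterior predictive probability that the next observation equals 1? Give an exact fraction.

12/19

obs 1: x=0 → posterior Beta(9/5, 14/5)
obs 2: x=1 → posterior Beta(14/5, 14/5)
obs 3: x=1 → posterior Beta(19/5, 14/5)
obs 4: x=1 → posterior Beta(24/5, 14/5)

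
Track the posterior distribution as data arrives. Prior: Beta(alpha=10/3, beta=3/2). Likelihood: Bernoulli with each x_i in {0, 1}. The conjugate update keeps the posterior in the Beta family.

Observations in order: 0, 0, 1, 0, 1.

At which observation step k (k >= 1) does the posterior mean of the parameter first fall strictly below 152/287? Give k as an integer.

obs 1: x=0 → posterior Beta(10/3, 5/2)
obs 2: x=0 → posterior Beta(10/3, 7/2)
obs 3: x=1 → posterior Beta(13/3, 7/2)
obs 4: x=0 → posterior Beta(13/3, 9/2)
obs 5: x=1 → posterior Beta(16/3, 9/2)

k = 2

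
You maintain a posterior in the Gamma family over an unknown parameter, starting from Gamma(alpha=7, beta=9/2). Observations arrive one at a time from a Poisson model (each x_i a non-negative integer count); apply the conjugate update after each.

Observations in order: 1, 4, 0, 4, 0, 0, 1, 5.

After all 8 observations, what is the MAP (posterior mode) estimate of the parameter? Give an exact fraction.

42/25

obs 1: x=1 → posterior Gamma(8, 11/2)
obs 2: x=4 → posterior Gamma(12, 13/2)
obs 3: x=0 → posterior Gamma(12, 15/2)
obs 4: x=4 → posterior Gamma(16, 17/2)
obs 5: x=0 → posterior Gamma(16, 19/2)
obs 6: x=0 → posterior Gamma(16, 21/2)
obs 7: x=1 → posterior Gamma(17, 23/2)
obs 8: x=5 → posterior Gamma(22, 25/2)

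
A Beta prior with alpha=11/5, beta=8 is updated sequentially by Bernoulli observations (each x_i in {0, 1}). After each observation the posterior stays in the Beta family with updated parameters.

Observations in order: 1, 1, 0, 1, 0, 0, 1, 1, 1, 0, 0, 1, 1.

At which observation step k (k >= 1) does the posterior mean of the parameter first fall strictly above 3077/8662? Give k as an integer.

obs 1: x=1 → posterior Beta(16/5, 8)
obs 2: x=1 → posterior Beta(21/5, 8)
obs 3: x=0 → posterior Beta(21/5, 9)
obs 4: x=1 → posterior Beta(26/5, 9)
obs 5: x=0 → posterior Beta(26/5, 10)
obs 6: x=0 → posterior Beta(26/5, 11)
obs 7: x=1 → posterior Beta(31/5, 11)
obs 8: x=1 → posterior Beta(36/5, 11)
obs 9: x=1 → posterior Beta(41/5, 11)
obs 10: x=0 → posterior Beta(41/5, 12)
obs 11: x=0 → posterior Beta(41/5, 13)
obs 12: x=1 → posterior Beta(46/5, 13)
obs 13: x=1 → posterior Beta(51/5, 13)

k = 4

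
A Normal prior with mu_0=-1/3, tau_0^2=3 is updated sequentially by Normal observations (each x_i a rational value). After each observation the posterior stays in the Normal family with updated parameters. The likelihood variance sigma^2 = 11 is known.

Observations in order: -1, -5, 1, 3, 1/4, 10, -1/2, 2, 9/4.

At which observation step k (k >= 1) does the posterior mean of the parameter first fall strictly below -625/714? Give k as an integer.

obs 1: x=-1 → posterior Normal(-10/21, 33/14)
obs 2: x=-5 → posterior Normal(-65/51, 33/17)
obs 3: x=1 → posterior Normal(-14/15, 33/20)
obs 4: x=3 → posterior Normal(-29/69, 33/23)
obs 5: x=1/4 → posterior Normal(-107/312, 33/26)
obs 6: x=10 → posterior Normal(253/348, 33/29)
obs 7: x=-1/2 → posterior Normal(235/384, 33/32)
obs 8: x=2 → posterior Normal(307/420, 33/35)
obs 9: x=9/4 → posterior Normal(97/114, 33/38)

k = 2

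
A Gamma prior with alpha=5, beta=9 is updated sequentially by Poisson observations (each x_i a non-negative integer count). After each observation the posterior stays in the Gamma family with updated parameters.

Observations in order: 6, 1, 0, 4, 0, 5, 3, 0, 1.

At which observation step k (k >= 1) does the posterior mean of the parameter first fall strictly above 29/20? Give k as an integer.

k = 7

obs 1: x=6 → posterior Gamma(11, 10)
obs 2: x=1 → posterior Gamma(12, 11)
obs 3: x=0 → posterior Gamma(12, 12)
obs 4: x=4 → posterior Gamma(16, 13)
obs 5: x=0 → posterior Gamma(16, 14)
obs 6: x=5 → posterior Gamma(21, 15)
obs 7: x=3 → posterior Gamma(24, 16)
obs 8: x=0 → posterior Gamma(24, 17)
obs 9: x=1 → posterior Gamma(25, 18)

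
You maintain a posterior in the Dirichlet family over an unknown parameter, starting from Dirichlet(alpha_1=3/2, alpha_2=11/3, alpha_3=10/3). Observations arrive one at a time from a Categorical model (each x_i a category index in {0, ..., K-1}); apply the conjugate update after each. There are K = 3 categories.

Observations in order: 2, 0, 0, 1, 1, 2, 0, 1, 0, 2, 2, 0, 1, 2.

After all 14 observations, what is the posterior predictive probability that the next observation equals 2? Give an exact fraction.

10/27

obs 1: x=2 → posterior Dirichlet(3/2, 11/3, 13/3)
obs 2: x=0 → posterior Dirichlet(5/2, 11/3, 13/3)
obs 3: x=0 → posterior Dirichlet(7/2, 11/3, 13/3)
obs 4: x=1 → posterior Dirichlet(7/2, 14/3, 13/3)
obs 5: x=1 → posterior Dirichlet(7/2, 17/3, 13/3)
obs 6: x=2 → posterior Dirichlet(7/2, 17/3, 16/3)
obs 7: x=0 → posterior Dirichlet(9/2, 17/3, 16/3)
obs 8: x=1 → posterior Dirichlet(9/2, 20/3, 16/3)
obs 9: x=0 → posterior Dirichlet(11/2, 20/3, 16/3)
obs 10: x=2 → posterior Dirichlet(11/2, 20/3, 19/3)
obs 11: x=2 → posterior Dirichlet(11/2, 20/3, 22/3)
obs 12: x=0 → posterior Dirichlet(13/2, 20/3, 22/3)
obs 13: x=1 → posterior Dirichlet(13/2, 23/3, 22/3)
obs 14: x=2 → posterior Dirichlet(13/2, 23/3, 25/3)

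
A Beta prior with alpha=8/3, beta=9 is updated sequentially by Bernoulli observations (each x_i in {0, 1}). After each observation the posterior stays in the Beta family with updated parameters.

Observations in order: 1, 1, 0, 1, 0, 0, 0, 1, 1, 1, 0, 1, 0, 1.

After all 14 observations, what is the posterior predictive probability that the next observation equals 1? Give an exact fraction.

obs 1: x=1 → posterior Beta(11/3, 9)
obs 2: x=1 → posterior Beta(14/3, 9)
obs 3: x=0 → posterior Beta(14/3, 10)
obs 4: x=1 → posterior Beta(17/3, 10)
obs 5: x=0 → posterior Beta(17/3, 11)
obs 6: x=0 → posterior Beta(17/3, 12)
obs 7: x=0 → posterior Beta(17/3, 13)
obs 8: x=1 → posterior Beta(20/3, 13)
obs 9: x=1 → posterior Beta(23/3, 13)
obs 10: x=1 → posterior Beta(26/3, 13)
obs 11: x=0 → posterior Beta(26/3, 14)
obs 12: x=1 → posterior Beta(29/3, 14)
obs 13: x=0 → posterior Beta(29/3, 15)
obs 14: x=1 → posterior Beta(32/3, 15)

32/77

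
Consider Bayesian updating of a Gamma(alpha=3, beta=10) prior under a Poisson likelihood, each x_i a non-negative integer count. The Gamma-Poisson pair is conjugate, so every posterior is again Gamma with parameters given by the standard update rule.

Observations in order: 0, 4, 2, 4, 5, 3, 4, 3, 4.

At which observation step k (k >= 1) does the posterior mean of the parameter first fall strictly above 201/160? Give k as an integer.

k = 6

obs 1: x=0 → posterior Gamma(3, 11)
obs 2: x=4 → posterior Gamma(7, 12)
obs 3: x=2 → posterior Gamma(9, 13)
obs 4: x=4 → posterior Gamma(13, 14)
obs 5: x=5 → posterior Gamma(18, 15)
obs 6: x=3 → posterior Gamma(21, 16)
obs 7: x=4 → posterior Gamma(25, 17)
obs 8: x=3 → posterior Gamma(28, 18)
obs 9: x=4 → posterior Gamma(32, 19)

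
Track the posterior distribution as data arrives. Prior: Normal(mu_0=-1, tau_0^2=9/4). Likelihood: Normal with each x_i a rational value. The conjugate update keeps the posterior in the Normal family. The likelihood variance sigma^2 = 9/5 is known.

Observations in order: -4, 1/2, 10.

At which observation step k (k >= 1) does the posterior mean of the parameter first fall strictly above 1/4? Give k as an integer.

obs 1: x=-4 → posterior Normal(-8/3, 1)
obs 2: x=1/2 → posterior Normal(-43/28, 9/14)
obs 3: x=10 → posterior Normal(3/2, 9/19)

k = 3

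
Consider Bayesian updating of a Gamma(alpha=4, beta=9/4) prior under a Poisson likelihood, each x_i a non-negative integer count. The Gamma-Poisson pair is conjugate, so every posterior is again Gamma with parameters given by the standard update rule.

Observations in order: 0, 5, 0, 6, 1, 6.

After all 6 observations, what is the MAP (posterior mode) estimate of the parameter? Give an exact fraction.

28/11

obs 1: x=0 → posterior Gamma(4, 13/4)
obs 2: x=5 → posterior Gamma(9, 17/4)
obs 3: x=0 → posterior Gamma(9, 21/4)
obs 4: x=6 → posterior Gamma(15, 25/4)
obs 5: x=1 → posterior Gamma(16, 29/4)
obs 6: x=6 → posterior Gamma(22, 33/4)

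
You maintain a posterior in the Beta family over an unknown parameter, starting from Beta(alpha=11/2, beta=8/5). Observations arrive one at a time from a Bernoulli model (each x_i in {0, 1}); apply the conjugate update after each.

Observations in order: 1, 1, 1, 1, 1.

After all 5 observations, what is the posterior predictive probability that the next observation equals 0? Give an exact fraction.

obs 1: x=1 → posterior Beta(13/2, 8/5)
obs 2: x=1 → posterior Beta(15/2, 8/5)
obs 3: x=1 → posterior Beta(17/2, 8/5)
obs 4: x=1 → posterior Beta(19/2, 8/5)
obs 5: x=1 → posterior Beta(21/2, 8/5)

16/121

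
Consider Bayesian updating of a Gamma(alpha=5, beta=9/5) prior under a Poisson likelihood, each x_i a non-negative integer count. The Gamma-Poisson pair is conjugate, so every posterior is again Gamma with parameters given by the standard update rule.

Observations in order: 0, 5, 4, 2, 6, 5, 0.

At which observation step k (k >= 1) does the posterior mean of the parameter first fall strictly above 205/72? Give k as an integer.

obs 1: x=0 → posterior Gamma(5, 14/5)
obs 2: x=5 → posterior Gamma(10, 19/5)
obs 3: x=4 → posterior Gamma(14, 24/5)
obs 4: x=2 → posterior Gamma(16, 29/5)
obs 5: x=6 → posterior Gamma(22, 34/5)
obs 6: x=5 → posterior Gamma(27, 39/5)
obs 7: x=0 → posterior Gamma(27, 44/5)

k = 3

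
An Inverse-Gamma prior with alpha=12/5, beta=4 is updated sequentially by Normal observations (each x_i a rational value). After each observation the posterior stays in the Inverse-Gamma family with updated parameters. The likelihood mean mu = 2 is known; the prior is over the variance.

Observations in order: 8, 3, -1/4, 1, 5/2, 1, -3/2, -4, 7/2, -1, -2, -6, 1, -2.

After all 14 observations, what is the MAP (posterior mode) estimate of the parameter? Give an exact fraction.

obs 1: x=8 → posterior Inverse-Gamma(29/10, 22)
obs 2: x=3 → posterior Inverse-Gamma(17/5, 45/2)
obs 3: x=-1/4 → posterior Inverse-Gamma(39/10, 801/32)
obs 4: x=1 → posterior Inverse-Gamma(22/5, 817/32)
obs 5: x=5/2 → posterior Inverse-Gamma(49/10, 821/32)
obs 6: x=1 → posterior Inverse-Gamma(27/5, 837/32)
obs 7: x=-3/2 → posterior Inverse-Gamma(59/10, 1033/32)
obs 8: x=-4 → posterior Inverse-Gamma(32/5, 1609/32)
obs 9: x=7/2 → posterior Inverse-Gamma(69/10, 1645/32)
obs 10: x=-1 → posterior Inverse-Gamma(37/5, 1789/32)
obs 11: x=-2 → posterior Inverse-Gamma(79/10, 2045/32)
obs 12: x=-6 → posterior Inverse-Gamma(42/5, 3069/32)
obs 13: x=1 → posterior Inverse-Gamma(89/10, 3085/32)
obs 14: x=-2 → posterior Inverse-Gamma(47/5, 3341/32)

1285/128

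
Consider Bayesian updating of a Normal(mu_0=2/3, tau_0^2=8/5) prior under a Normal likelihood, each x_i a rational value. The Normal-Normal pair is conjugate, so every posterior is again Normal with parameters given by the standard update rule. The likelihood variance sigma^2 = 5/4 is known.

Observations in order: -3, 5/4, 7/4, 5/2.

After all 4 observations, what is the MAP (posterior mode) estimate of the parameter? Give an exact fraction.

290/459

obs 1: x=-3 → posterior Normal(-238/171, 40/57)
obs 2: x=5/4 → posterior Normal(-118/267, 40/89)
obs 3: x=7/4 → posterior Normal(50/363, 40/121)
obs 4: x=5/2 → posterior Normal(290/459, 40/153)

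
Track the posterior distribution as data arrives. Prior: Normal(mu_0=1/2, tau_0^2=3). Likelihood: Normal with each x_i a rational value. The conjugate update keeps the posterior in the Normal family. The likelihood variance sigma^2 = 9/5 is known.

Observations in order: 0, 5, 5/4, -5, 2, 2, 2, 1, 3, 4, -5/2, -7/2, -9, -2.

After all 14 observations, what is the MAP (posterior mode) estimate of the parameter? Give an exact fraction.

-29/292

obs 1: x=0 → posterior Normal(3/16, 9/8)
obs 2: x=5 → posterior Normal(53/26, 9/13)
obs 3: x=5/4 → posterior Normal(131/72, 1/2)
obs 4: x=-5 → posterior Normal(31/92, 9/23)
obs 5: x=2 → posterior Normal(71/112, 9/28)
obs 6: x=2 → posterior Normal(37/44, 3/11)
obs 7: x=2 → posterior Normal(151/152, 9/38)
obs 8: x=1 → posterior Normal(171/172, 9/43)
obs 9: x=3 → posterior Normal(77/64, 3/16)
obs 10: x=4 → posterior Normal(311/212, 9/53)
obs 11: x=-5/2 → posterior Normal(9/8, 9/58)
obs 12: x=-7/2 → posterior Normal(191/252, 1/7)
obs 13: x=-9 → posterior Normal(11/272, 9/68)
obs 14: x=-2 → posterior Normal(-29/292, 9/73)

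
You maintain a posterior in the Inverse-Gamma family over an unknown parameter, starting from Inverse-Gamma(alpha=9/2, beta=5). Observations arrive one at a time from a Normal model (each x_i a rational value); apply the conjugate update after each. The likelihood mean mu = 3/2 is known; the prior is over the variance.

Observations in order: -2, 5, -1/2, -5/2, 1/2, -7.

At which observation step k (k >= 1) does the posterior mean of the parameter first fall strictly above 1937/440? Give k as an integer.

obs 1: x=-2 → posterior Inverse-Gamma(5, 89/8)
obs 2: x=5 → posterior Inverse-Gamma(11/2, 69/4)
obs 3: x=-1/2 → posterior Inverse-Gamma(6, 77/4)
obs 4: x=-5/2 → posterior Inverse-Gamma(13/2, 109/4)
obs 5: x=1/2 → posterior Inverse-Gamma(7, 111/4)
obs 6: x=-7 → posterior Inverse-Gamma(15/2, 511/8)

k = 4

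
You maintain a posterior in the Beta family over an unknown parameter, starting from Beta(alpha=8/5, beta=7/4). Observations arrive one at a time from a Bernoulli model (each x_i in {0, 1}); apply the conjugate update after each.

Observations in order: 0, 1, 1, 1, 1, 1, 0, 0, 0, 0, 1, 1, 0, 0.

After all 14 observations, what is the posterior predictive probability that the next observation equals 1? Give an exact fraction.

172/347

obs 1: x=0 → posterior Beta(8/5, 11/4)
obs 2: x=1 → posterior Beta(13/5, 11/4)
obs 3: x=1 → posterior Beta(18/5, 11/4)
obs 4: x=1 → posterior Beta(23/5, 11/4)
obs 5: x=1 → posterior Beta(28/5, 11/4)
obs 6: x=1 → posterior Beta(33/5, 11/4)
obs 7: x=0 → posterior Beta(33/5, 15/4)
obs 8: x=0 → posterior Beta(33/5, 19/4)
obs 9: x=0 → posterior Beta(33/5, 23/4)
obs 10: x=0 → posterior Beta(33/5, 27/4)
obs 11: x=1 → posterior Beta(38/5, 27/4)
obs 12: x=1 → posterior Beta(43/5, 27/4)
obs 13: x=0 → posterior Beta(43/5, 31/4)
obs 14: x=0 → posterior Beta(43/5, 35/4)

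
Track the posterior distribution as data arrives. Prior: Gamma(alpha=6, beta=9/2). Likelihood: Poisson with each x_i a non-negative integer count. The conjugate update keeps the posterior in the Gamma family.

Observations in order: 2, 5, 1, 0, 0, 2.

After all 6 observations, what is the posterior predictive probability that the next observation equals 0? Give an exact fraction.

obs 1: x=2 → posterior Gamma(8, 11/2)
obs 2: x=5 → posterior Gamma(13, 13/2)
obs 3: x=1 → posterior Gamma(14, 15/2)
obs 4: x=0 → posterior Gamma(14, 17/2)
obs 5: x=0 → posterior Gamma(14, 19/2)
obs 6: x=2 → posterior Gamma(16, 21/2)

1430568690241985328321/6132610415680998648961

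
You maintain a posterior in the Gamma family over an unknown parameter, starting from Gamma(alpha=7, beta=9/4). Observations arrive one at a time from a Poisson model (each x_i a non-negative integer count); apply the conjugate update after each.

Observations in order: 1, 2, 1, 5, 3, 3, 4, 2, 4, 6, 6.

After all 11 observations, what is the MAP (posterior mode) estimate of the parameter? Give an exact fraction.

obs 1: x=1 → posterior Gamma(8, 13/4)
obs 2: x=2 → posterior Gamma(10, 17/4)
obs 3: x=1 → posterior Gamma(11, 21/4)
obs 4: x=5 → posterior Gamma(16, 25/4)
obs 5: x=3 → posterior Gamma(19, 29/4)
obs 6: x=3 → posterior Gamma(22, 33/4)
obs 7: x=4 → posterior Gamma(26, 37/4)
obs 8: x=2 → posterior Gamma(28, 41/4)
obs 9: x=4 → posterior Gamma(32, 45/4)
obs 10: x=6 → posterior Gamma(38, 49/4)
obs 11: x=6 → posterior Gamma(44, 53/4)

172/53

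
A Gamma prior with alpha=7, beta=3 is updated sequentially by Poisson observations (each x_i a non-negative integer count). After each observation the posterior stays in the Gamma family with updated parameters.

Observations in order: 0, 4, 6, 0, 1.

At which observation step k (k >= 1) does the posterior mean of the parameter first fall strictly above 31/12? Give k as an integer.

obs 1: x=0 → posterior Gamma(7, 4)
obs 2: x=4 → posterior Gamma(11, 5)
obs 3: x=6 → posterior Gamma(17, 6)
obs 4: x=0 → posterior Gamma(17, 7)
obs 5: x=1 → posterior Gamma(18, 8)

k = 3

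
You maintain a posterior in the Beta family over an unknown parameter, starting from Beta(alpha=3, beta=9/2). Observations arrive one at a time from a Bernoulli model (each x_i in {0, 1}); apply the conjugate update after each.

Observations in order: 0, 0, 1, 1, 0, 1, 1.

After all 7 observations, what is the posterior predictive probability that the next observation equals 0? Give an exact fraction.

obs 1: x=0 → posterior Beta(3, 11/2)
obs 2: x=0 → posterior Beta(3, 13/2)
obs 3: x=1 → posterior Beta(4, 13/2)
obs 4: x=1 → posterior Beta(5, 13/2)
obs 5: x=0 → posterior Beta(5, 15/2)
obs 6: x=1 → posterior Beta(6, 15/2)
obs 7: x=1 → posterior Beta(7, 15/2)

15/29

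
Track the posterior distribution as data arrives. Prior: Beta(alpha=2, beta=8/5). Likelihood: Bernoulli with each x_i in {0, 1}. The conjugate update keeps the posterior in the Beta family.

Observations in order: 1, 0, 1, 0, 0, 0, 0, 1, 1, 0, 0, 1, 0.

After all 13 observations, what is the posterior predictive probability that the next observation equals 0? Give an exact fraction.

obs 1: x=1 → posterior Beta(3, 8/5)
obs 2: x=0 → posterior Beta(3, 13/5)
obs 3: x=1 → posterior Beta(4, 13/5)
obs 4: x=0 → posterior Beta(4, 18/5)
obs 5: x=0 → posterior Beta(4, 23/5)
obs 6: x=0 → posterior Beta(4, 28/5)
obs 7: x=0 → posterior Beta(4, 33/5)
obs 8: x=1 → posterior Beta(5, 33/5)
obs 9: x=1 → posterior Beta(6, 33/5)
obs 10: x=0 → posterior Beta(6, 38/5)
obs 11: x=0 → posterior Beta(6, 43/5)
obs 12: x=1 → posterior Beta(7, 43/5)
obs 13: x=0 → posterior Beta(7, 48/5)

48/83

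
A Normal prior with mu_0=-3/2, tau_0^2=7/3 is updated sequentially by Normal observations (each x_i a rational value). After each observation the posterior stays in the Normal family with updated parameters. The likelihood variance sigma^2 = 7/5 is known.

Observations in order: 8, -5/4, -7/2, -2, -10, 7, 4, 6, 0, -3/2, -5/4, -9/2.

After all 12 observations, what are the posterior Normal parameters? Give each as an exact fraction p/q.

mu_0=1/126, tau_0^2=1/9

obs 1: x=8 → posterior Normal(71/16, 7/8)
obs 2: x=-5/4 → posterior Normal(9/4, 7/13)
obs 3: x=-7/2 → posterior Normal(47/72, 7/18)
obs 4: x=-2 → posterior Normal(7/92, 7/23)
obs 5: x=-10 → posterior Normal(-193/112, 1/4)
obs 6: x=7 → posterior Normal(-53/132, 7/33)
obs 7: x=4 → posterior Normal(27/152, 7/38)
obs 8: x=6 → posterior Normal(147/172, 7/43)
obs 9: x=0 → posterior Normal(49/64, 7/48)
obs 10: x=-3/2 → posterior Normal(117/212, 7/53)
obs 11: x=-5/4 → posterior Normal(23/58, 7/58)
obs 12: x=-9/2 → posterior Normal(1/126, 1/9)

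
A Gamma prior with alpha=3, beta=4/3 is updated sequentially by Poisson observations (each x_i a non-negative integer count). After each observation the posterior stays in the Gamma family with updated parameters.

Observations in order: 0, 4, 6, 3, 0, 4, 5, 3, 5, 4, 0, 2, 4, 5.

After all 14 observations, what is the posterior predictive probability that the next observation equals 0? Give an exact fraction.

obs 1: x=0 → posterior Gamma(3, 7/3)
obs 2: x=4 → posterior Gamma(7, 10/3)
obs 3: x=6 → posterior Gamma(13, 13/3)
obs 4: x=3 → posterior Gamma(16, 16/3)
obs 5: x=0 → posterior Gamma(16, 19/3)
obs 6: x=4 → posterior Gamma(20, 22/3)
obs 7: x=5 → posterior Gamma(25, 25/3)
obs 8: x=3 → posterior Gamma(28, 28/3)
obs 9: x=5 → posterior Gamma(33, 31/3)
obs 10: x=4 → posterior Gamma(37, 34/3)
obs 11: x=0 → posterior Gamma(37, 37/3)
obs 12: x=2 → posterior Gamma(39, 40/3)
obs 13: x=4 → posterior Gamma(43, 43/3)
obs 14: x=5 → posterior Gamma(48, 46/3)

64919612772480684272077477598407081955951769084986853540654908040236664132468736/1347137238494276547832006567721872890819326613454654477690085519113574118965817601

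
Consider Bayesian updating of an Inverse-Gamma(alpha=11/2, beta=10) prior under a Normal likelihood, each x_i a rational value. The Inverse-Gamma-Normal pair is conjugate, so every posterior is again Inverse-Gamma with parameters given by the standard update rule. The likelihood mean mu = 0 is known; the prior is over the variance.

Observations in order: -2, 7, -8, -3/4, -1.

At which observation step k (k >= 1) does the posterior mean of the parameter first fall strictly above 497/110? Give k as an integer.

obs 1: x=-2 → posterior Inverse-Gamma(6, 12)
obs 2: x=7 → posterior Inverse-Gamma(13/2, 73/2)
obs 3: x=-8 → posterior Inverse-Gamma(7, 137/2)
obs 4: x=-3/4 → posterior Inverse-Gamma(15/2, 2201/32)
obs 5: x=-1 → posterior Inverse-Gamma(8, 2217/32)

k = 2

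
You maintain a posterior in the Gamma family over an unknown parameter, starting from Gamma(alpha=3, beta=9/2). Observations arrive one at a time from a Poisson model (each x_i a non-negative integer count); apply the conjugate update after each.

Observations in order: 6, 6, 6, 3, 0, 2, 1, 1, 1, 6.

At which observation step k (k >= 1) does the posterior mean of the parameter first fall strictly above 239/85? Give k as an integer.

obs 1: x=6 → posterior Gamma(9, 11/2)
obs 2: x=6 → posterior Gamma(15, 13/2)
obs 3: x=6 → posterior Gamma(21, 15/2)
obs 4: x=3 → posterior Gamma(24, 17/2)
obs 5: x=0 → posterior Gamma(24, 19/2)
obs 6: x=2 → posterior Gamma(26, 21/2)
obs 7: x=1 → posterior Gamma(27, 23/2)
obs 8: x=1 → posterior Gamma(28, 25/2)
obs 9: x=1 → posterior Gamma(29, 27/2)
obs 10: x=6 → posterior Gamma(35, 29/2)

k = 4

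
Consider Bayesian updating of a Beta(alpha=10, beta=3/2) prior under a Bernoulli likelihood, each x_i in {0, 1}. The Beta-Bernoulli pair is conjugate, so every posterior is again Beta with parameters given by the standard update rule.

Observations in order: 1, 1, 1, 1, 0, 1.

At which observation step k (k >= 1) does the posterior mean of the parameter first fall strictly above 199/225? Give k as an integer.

obs 1: x=1 → posterior Beta(11, 3/2)
obs 2: x=1 → posterior Beta(12, 3/2)
obs 3: x=1 → posterior Beta(13, 3/2)
obs 4: x=1 → posterior Beta(14, 3/2)
obs 5: x=0 → posterior Beta(14, 5/2)
obs 6: x=1 → posterior Beta(15, 5/2)

k = 2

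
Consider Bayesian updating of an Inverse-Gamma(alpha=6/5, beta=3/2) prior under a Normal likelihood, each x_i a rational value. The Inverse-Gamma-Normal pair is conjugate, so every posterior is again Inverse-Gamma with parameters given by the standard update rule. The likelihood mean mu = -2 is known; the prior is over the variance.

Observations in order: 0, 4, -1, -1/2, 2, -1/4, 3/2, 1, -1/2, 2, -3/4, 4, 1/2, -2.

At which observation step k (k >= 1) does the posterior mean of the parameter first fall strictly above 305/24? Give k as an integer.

k = 2

obs 1: x=0 → posterior Inverse-Gamma(17/10, 7/2)
obs 2: x=4 → posterior Inverse-Gamma(11/5, 43/2)
obs 3: x=-1 → posterior Inverse-Gamma(27/10, 22)
obs 4: x=-1/2 → posterior Inverse-Gamma(16/5, 185/8)
obs 5: x=2 → posterior Inverse-Gamma(37/10, 249/8)
obs 6: x=-1/4 → posterior Inverse-Gamma(21/5, 1045/32)
obs 7: x=3/2 → posterior Inverse-Gamma(47/10, 1241/32)
obs 8: x=1 → posterior Inverse-Gamma(26/5, 1385/32)
obs 9: x=-1/2 → posterior Inverse-Gamma(57/10, 1421/32)
obs 10: x=2 → posterior Inverse-Gamma(31/5, 1677/32)
obs 11: x=-3/4 → posterior Inverse-Gamma(67/10, 851/16)
obs 12: x=4 → posterior Inverse-Gamma(36/5, 1139/16)
obs 13: x=1/2 → posterior Inverse-Gamma(77/10, 1189/16)
obs 14: x=-2 → posterior Inverse-Gamma(41/5, 1189/16)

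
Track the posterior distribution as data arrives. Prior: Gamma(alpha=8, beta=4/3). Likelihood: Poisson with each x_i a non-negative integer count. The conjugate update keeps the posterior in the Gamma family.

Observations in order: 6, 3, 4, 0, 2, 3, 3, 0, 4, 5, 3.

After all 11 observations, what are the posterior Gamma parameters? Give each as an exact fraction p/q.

obs 1: x=6 → posterior Gamma(14, 7/3)
obs 2: x=3 → posterior Gamma(17, 10/3)
obs 3: x=4 → posterior Gamma(21, 13/3)
obs 4: x=0 → posterior Gamma(21, 16/3)
obs 5: x=2 → posterior Gamma(23, 19/3)
obs 6: x=3 → posterior Gamma(26, 22/3)
obs 7: x=3 → posterior Gamma(29, 25/3)
obs 8: x=0 → posterior Gamma(29, 28/3)
obs 9: x=4 → posterior Gamma(33, 31/3)
obs 10: x=5 → posterior Gamma(38, 34/3)
obs 11: x=3 → posterior Gamma(41, 37/3)

alpha=41, beta=37/3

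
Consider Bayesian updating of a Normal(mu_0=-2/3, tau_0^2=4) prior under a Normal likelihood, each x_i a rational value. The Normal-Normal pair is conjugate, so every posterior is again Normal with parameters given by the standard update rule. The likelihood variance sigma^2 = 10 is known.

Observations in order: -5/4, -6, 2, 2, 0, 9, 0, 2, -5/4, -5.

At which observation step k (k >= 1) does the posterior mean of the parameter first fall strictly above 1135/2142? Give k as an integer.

obs 1: x=-5/4 → posterior Normal(-5/6, 20/7)
obs 2: x=-6 → posterior Normal(-107/54, 20/9)
obs 3: x=2 → posterior Normal(-83/66, 20/11)
obs 4: x=2 → posterior Normal(-59/78, 20/13)
obs 5: x=0 → posterior Normal(-59/90, 4/3)
obs 6: x=9 → posterior Normal(49/102, 20/17)
obs 7: x=0 → posterior Normal(49/114, 20/19)
obs 8: x=2 → posterior Normal(73/126, 20/21)
obs 9: x=-5/4 → posterior Normal(29/69, 20/23)
obs 10: x=-5 → posterior Normal(-1/75, 4/5)

k = 8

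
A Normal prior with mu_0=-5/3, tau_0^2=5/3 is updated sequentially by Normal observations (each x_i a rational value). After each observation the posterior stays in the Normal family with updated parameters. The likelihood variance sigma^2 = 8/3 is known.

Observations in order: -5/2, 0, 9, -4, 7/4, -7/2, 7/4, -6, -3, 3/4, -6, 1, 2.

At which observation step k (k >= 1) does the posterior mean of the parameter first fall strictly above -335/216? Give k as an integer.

k = 2

obs 1: x=-5/2 → posterior Normal(-155/78, 40/39)
obs 2: x=0 → posterior Normal(-155/108, 20/27)
obs 3: x=9 → posterior Normal(5/6, 40/69)
obs 4: x=-4 → posterior Normal(-5/168, 10/21)
obs 5: x=7/4 → posterior Normal(95/396, 40/99)
obs 6: x=-7/2 → posterior Normal(-115/456, 20/57)
obs 7: x=7/4 → posterior Normal(-5/258, 40/129)
obs 8: x=-6 → posterior Normal(-185/288, 5/18)
obs 9: x=-3 → posterior Normal(-275/318, 40/159)
obs 10: x=3/4 → posterior Normal(-505/696, 20/87)
obs 11: x=-6 → posterior Normal(-865/756, 40/189)
obs 12: x=1 → posterior Normal(-805/816, 10/51)
obs 13: x=2 → posterior Normal(-685/876, 40/219)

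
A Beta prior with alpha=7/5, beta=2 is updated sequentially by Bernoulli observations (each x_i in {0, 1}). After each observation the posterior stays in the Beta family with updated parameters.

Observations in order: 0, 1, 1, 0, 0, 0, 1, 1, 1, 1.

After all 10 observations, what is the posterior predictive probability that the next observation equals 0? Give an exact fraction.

obs 1: x=0 → posterior Beta(7/5, 3)
obs 2: x=1 → posterior Beta(12/5, 3)
obs 3: x=1 → posterior Beta(17/5, 3)
obs 4: x=0 → posterior Beta(17/5, 4)
obs 5: x=0 → posterior Beta(17/5, 5)
obs 6: x=0 → posterior Beta(17/5, 6)
obs 7: x=1 → posterior Beta(22/5, 6)
obs 8: x=1 → posterior Beta(27/5, 6)
obs 9: x=1 → posterior Beta(32/5, 6)
obs 10: x=1 → posterior Beta(37/5, 6)

30/67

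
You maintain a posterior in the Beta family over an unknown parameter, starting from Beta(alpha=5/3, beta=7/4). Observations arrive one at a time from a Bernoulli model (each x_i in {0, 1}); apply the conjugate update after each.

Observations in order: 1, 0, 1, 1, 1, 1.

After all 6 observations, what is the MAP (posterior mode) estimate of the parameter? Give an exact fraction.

68/89

obs 1: x=1 → posterior Beta(8/3, 7/4)
obs 2: x=0 → posterior Beta(8/3, 11/4)
obs 3: x=1 → posterior Beta(11/3, 11/4)
obs 4: x=1 → posterior Beta(14/3, 11/4)
obs 5: x=1 → posterior Beta(17/3, 11/4)
obs 6: x=1 → posterior Beta(20/3, 11/4)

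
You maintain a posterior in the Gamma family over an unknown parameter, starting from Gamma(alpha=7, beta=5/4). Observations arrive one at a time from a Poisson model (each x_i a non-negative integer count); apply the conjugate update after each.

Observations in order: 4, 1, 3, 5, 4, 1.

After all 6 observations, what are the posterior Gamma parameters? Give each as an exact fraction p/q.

alpha=25, beta=29/4

obs 1: x=4 → posterior Gamma(11, 9/4)
obs 2: x=1 → posterior Gamma(12, 13/4)
obs 3: x=3 → posterior Gamma(15, 17/4)
obs 4: x=5 → posterior Gamma(20, 21/4)
obs 5: x=4 → posterior Gamma(24, 25/4)
obs 6: x=1 → posterior Gamma(25, 29/4)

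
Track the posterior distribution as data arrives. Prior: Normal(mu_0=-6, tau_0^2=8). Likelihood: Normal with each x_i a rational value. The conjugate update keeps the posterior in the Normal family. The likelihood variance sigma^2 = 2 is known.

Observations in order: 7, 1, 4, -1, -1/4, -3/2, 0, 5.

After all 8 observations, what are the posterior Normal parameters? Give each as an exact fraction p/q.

mu_0=17/11, tau_0^2=8/33

obs 1: x=7 → posterior Normal(22/5, 8/5)
obs 2: x=1 → posterior Normal(26/9, 8/9)
obs 3: x=4 → posterior Normal(42/13, 8/13)
obs 4: x=-1 → posterior Normal(38/17, 8/17)
obs 5: x=-1/4 → posterior Normal(37/21, 8/21)
obs 6: x=-3/2 → posterior Normal(31/25, 8/25)
obs 7: x=0 → posterior Normal(31/29, 8/29)
obs 8: x=5 → posterior Normal(17/11, 8/33)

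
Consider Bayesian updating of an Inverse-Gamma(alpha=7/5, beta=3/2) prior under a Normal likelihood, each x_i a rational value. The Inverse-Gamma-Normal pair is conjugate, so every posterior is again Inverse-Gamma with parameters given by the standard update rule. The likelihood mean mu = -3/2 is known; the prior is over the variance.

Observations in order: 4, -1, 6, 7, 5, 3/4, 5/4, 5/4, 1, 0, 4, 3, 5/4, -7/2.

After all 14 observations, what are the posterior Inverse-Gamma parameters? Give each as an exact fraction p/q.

obs 1: x=4 → posterior Inverse-Gamma(19/10, 133/8)
obs 2: x=-1 → posterior Inverse-Gamma(12/5, 67/4)
obs 3: x=6 → posterior Inverse-Gamma(29/10, 359/8)
obs 4: x=7 → posterior Inverse-Gamma(17/5, 81)
obs 5: x=5 → posterior Inverse-Gamma(39/10, 817/8)
obs 6: x=3/4 → posterior Inverse-Gamma(22/5, 3349/32)
obs 7: x=5/4 → posterior Inverse-Gamma(49/10, 1735/16)
obs 8: x=5/4 → posterior Inverse-Gamma(27/5, 3591/32)
obs 9: x=1 → posterior Inverse-Gamma(59/10, 3691/32)
obs 10: x=0 → posterior Inverse-Gamma(32/5, 3727/32)
obs 11: x=4 → posterior Inverse-Gamma(69/10, 4211/32)
obs 12: x=3 → posterior Inverse-Gamma(37/5, 4535/32)
obs 13: x=5/4 → posterior Inverse-Gamma(79/10, 291/2)
obs 14: x=-7/2 → posterior Inverse-Gamma(42/5, 295/2)

alpha=42/5, beta=295/2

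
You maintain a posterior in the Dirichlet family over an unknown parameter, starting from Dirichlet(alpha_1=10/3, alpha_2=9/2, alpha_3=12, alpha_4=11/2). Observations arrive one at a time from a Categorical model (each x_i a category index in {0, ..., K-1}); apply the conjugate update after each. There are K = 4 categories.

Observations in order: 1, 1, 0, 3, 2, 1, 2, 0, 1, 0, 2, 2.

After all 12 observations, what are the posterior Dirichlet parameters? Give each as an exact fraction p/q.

alpha_1=19/3, alpha_2=17/2, alpha_3=16, alpha_4=13/2

obs 1: x=1 → posterior Dirichlet(10/3, 11/2, 12, 11/2)
obs 2: x=1 → posterior Dirichlet(10/3, 13/2, 12, 11/2)
obs 3: x=0 → posterior Dirichlet(13/3, 13/2, 12, 11/2)
obs 4: x=3 → posterior Dirichlet(13/3, 13/2, 12, 13/2)
obs 5: x=2 → posterior Dirichlet(13/3, 13/2, 13, 13/2)
obs 6: x=1 → posterior Dirichlet(13/3, 15/2, 13, 13/2)
obs 7: x=2 → posterior Dirichlet(13/3, 15/2, 14, 13/2)
obs 8: x=0 → posterior Dirichlet(16/3, 15/2, 14, 13/2)
obs 9: x=1 → posterior Dirichlet(16/3, 17/2, 14, 13/2)
obs 10: x=0 → posterior Dirichlet(19/3, 17/2, 14, 13/2)
obs 11: x=2 → posterior Dirichlet(19/3, 17/2, 15, 13/2)
obs 12: x=2 → posterior Dirichlet(19/3, 17/2, 16, 13/2)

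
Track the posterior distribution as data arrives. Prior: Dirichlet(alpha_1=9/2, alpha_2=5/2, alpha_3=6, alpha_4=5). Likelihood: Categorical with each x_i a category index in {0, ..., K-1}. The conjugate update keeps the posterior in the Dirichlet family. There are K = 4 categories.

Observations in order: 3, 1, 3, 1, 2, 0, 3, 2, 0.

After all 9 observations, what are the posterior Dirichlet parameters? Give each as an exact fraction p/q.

obs 1: x=3 → posterior Dirichlet(9/2, 5/2, 6, 6)
obs 2: x=1 → posterior Dirichlet(9/2, 7/2, 6, 6)
obs 3: x=3 → posterior Dirichlet(9/2, 7/2, 6, 7)
obs 4: x=1 → posterior Dirichlet(9/2, 9/2, 6, 7)
obs 5: x=2 → posterior Dirichlet(9/2, 9/2, 7, 7)
obs 6: x=0 → posterior Dirichlet(11/2, 9/2, 7, 7)
obs 7: x=3 → posterior Dirichlet(11/2, 9/2, 7, 8)
obs 8: x=2 → posterior Dirichlet(11/2, 9/2, 8, 8)
obs 9: x=0 → posterior Dirichlet(13/2, 9/2, 8, 8)

alpha_1=13/2, alpha_2=9/2, alpha_3=8, alpha_4=8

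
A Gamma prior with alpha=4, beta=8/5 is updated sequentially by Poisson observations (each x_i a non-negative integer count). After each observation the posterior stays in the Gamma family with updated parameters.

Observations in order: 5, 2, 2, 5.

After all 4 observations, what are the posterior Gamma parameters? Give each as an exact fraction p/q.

alpha=18, beta=28/5

obs 1: x=5 → posterior Gamma(9, 13/5)
obs 2: x=2 → posterior Gamma(11, 18/5)
obs 3: x=2 → posterior Gamma(13, 23/5)
obs 4: x=5 → posterior Gamma(18, 28/5)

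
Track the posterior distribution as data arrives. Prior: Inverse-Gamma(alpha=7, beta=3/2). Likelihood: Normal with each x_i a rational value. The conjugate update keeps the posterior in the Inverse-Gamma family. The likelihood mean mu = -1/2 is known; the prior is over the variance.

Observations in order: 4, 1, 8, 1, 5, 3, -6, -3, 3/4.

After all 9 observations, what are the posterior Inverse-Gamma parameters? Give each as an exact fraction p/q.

obs 1: x=4 → posterior Inverse-Gamma(15/2, 93/8)
obs 2: x=1 → posterior Inverse-Gamma(8, 51/4)
obs 3: x=8 → posterior Inverse-Gamma(17/2, 391/8)
obs 4: x=1 → posterior Inverse-Gamma(9, 50)
obs 5: x=5 → posterior Inverse-Gamma(19/2, 521/8)
obs 6: x=3 → posterior Inverse-Gamma(10, 285/4)
obs 7: x=-6 → posterior Inverse-Gamma(21/2, 691/8)
obs 8: x=-3 → posterior Inverse-Gamma(11, 179/2)
obs 9: x=3/4 → posterior Inverse-Gamma(23/2, 2889/32)

alpha=23/2, beta=2889/32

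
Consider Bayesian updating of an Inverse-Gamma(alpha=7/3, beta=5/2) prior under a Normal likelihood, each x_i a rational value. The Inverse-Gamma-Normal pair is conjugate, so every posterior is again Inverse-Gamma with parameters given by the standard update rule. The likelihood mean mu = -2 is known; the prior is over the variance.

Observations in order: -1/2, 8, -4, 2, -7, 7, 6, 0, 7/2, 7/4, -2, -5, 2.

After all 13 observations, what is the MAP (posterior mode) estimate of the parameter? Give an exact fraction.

17787/944

obs 1: x=-1/2 → posterior Inverse-Gamma(17/6, 29/8)
obs 2: x=8 → posterior Inverse-Gamma(10/3, 429/8)
obs 3: x=-4 → posterior Inverse-Gamma(23/6, 445/8)
obs 4: x=2 → posterior Inverse-Gamma(13/3, 509/8)
obs 5: x=-7 → posterior Inverse-Gamma(29/6, 609/8)
obs 6: x=7 → posterior Inverse-Gamma(16/3, 933/8)
obs 7: x=6 → posterior Inverse-Gamma(35/6, 1189/8)
obs 8: x=0 → posterior Inverse-Gamma(19/3, 1205/8)
obs 9: x=7/2 → posterior Inverse-Gamma(41/6, 663/4)
obs 10: x=7/4 → posterior Inverse-Gamma(22/3, 5529/32)
obs 11: x=-2 → posterior Inverse-Gamma(47/6, 5529/32)
obs 12: x=-5 → posterior Inverse-Gamma(25/3, 5673/32)
obs 13: x=2 → posterior Inverse-Gamma(53/6, 5929/32)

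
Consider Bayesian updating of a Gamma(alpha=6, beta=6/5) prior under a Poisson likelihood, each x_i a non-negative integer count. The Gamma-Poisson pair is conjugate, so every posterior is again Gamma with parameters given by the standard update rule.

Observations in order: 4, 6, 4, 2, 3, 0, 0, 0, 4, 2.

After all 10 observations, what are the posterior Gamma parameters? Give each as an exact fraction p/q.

alpha=31, beta=56/5

obs 1: x=4 → posterior Gamma(10, 11/5)
obs 2: x=6 → posterior Gamma(16, 16/5)
obs 3: x=4 → posterior Gamma(20, 21/5)
obs 4: x=2 → posterior Gamma(22, 26/5)
obs 5: x=3 → posterior Gamma(25, 31/5)
obs 6: x=0 → posterior Gamma(25, 36/5)
obs 7: x=0 → posterior Gamma(25, 41/5)
obs 8: x=0 → posterior Gamma(25, 46/5)
obs 9: x=4 → posterior Gamma(29, 51/5)
obs 10: x=2 → posterior Gamma(31, 56/5)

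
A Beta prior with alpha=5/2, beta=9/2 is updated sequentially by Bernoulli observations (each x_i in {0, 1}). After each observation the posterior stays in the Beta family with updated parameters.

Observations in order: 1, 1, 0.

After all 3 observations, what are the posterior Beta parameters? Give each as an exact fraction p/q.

obs 1: x=1 → posterior Beta(7/2, 9/2)
obs 2: x=1 → posterior Beta(9/2, 9/2)
obs 3: x=0 → posterior Beta(9/2, 11/2)

alpha=9/2, beta=11/2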